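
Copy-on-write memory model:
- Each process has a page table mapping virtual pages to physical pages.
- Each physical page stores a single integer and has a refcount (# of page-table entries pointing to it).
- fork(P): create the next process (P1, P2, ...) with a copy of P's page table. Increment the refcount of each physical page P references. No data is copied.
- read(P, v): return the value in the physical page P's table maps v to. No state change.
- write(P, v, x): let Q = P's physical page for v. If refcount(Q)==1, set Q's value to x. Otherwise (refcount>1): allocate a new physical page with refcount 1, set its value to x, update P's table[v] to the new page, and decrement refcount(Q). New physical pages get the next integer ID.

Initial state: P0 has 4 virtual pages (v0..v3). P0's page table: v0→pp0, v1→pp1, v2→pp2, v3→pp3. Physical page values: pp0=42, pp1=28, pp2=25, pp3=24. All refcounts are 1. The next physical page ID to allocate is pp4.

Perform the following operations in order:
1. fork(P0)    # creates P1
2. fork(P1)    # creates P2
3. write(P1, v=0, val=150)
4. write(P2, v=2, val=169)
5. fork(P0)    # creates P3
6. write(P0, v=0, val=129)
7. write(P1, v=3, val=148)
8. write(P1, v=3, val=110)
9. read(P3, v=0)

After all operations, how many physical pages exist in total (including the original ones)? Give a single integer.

Answer: 8

Derivation:
Op 1: fork(P0) -> P1. 4 ppages; refcounts: pp0:2 pp1:2 pp2:2 pp3:2
Op 2: fork(P1) -> P2. 4 ppages; refcounts: pp0:3 pp1:3 pp2:3 pp3:3
Op 3: write(P1, v0, 150). refcount(pp0)=3>1 -> COPY to pp4. 5 ppages; refcounts: pp0:2 pp1:3 pp2:3 pp3:3 pp4:1
Op 4: write(P2, v2, 169). refcount(pp2)=3>1 -> COPY to pp5. 6 ppages; refcounts: pp0:2 pp1:3 pp2:2 pp3:3 pp4:1 pp5:1
Op 5: fork(P0) -> P3. 6 ppages; refcounts: pp0:3 pp1:4 pp2:3 pp3:4 pp4:1 pp5:1
Op 6: write(P0, v0, 129). refcount(pp0)=3>1 -> COPY to pp6. 7 ppages; refcounts: pp0:2 pp1:4 pp2:3 pp3:4 pp4:1 pp5:1 pp6:1
Op 7: write(P1, v3, 148). refcount(pp3)=4>1 -> COPY to pp7. 8 ppages; refcounts: pp0:2 pp1:4 pp2:3 pp3:3 pp4:1 pp5:1 pp6:1 pp7:1
Op 8: write(P1, v3, 110). refcount(pp7)=1 -> write in place. 8 ppages; refcounts: pp0:2 pp1:4 pp2:3 pp3:3 pp4:1 pp5:1 pp6:1 pp7:1
Op 9: read(P3, v0) -> 42. No state change.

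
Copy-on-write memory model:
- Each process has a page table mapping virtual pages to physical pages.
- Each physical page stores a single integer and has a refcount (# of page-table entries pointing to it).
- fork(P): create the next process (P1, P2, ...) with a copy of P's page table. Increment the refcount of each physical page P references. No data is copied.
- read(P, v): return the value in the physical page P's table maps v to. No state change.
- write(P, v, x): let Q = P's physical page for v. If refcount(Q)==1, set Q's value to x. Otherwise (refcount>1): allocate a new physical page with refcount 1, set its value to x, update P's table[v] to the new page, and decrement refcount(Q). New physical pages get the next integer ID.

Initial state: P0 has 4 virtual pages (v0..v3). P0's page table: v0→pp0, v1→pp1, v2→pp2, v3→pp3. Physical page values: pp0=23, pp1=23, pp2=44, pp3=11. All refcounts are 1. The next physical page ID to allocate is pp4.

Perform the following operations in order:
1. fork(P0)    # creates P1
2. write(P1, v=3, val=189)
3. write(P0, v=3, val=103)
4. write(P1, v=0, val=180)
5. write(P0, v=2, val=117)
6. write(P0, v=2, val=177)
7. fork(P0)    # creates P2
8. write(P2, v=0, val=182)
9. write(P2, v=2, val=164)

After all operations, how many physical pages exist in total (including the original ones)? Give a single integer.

Answer: 9

Derivation:
Op 1: fork(P0) -> P1. 4 ppages; refcounts: pp0:2 pp1:2 pp2:2 pp3:2
Op 2: write(P1, v3, 189). refcount(pp3)=2>1 -> COPY to pp4. 5 ppages; refcounts: pp0:2 pp1:2 pp2:2 pp3:1 pp4:1
Op 3: write(P0, v3, 103). refcount(pp3)=1 -> write in place. 5 ppages; refcounts: pp0:2 pp1:2 pp2:2 pp3:1 pp4:1
Op 4: write(P1, v0, 180). refcount(pp0)=2>1 -> COPY to pp5. 6 ppages; refcounts: pp0:1 pp1:2 pp2:2 pp3:1 pp4:1 pp5:1
Op 5: write(P0, v2, 117). refcount(pp2)=2>1 -> COPY to pp6. 7 ppages; refcounts: pp0:1 pp1:2 pp2:1 pp3:1 pp4:1 pp5:1 pp6:1
Op 6: write(P0, v2, 177). refcount(pp6)=1 -> write in place. 7 ppages; refcounts: pp0:1 pp1:2 pp2:1 pp3:1 pp4:1 pp5:1 pp6:1
Op 7: fork(P0) -> P2. 7 ppages; refcounts: pp0:2 pp1:3 pp2:1 pp3:2 pp4:1 pp5:1 pp6:2
Op 8: write(P2, v0, 182). refcount(pp0)=2>1 -> COPY to pp7. 8 ppages; refcounts: pp0:1 pp1:3 pp2:1 pp3:2 pp4:1 pp5:1 pp6:2 pp7:1
Op 9: write(P2, v2, 164). refcount(pp6)=2>1 -> COPY to pp8. 9 ppages; refcounts: pp0:1 pp1:3 pp2:1 pp3:2 pp4:1 pp5:1 pp6:1 pp7:1 pp8:1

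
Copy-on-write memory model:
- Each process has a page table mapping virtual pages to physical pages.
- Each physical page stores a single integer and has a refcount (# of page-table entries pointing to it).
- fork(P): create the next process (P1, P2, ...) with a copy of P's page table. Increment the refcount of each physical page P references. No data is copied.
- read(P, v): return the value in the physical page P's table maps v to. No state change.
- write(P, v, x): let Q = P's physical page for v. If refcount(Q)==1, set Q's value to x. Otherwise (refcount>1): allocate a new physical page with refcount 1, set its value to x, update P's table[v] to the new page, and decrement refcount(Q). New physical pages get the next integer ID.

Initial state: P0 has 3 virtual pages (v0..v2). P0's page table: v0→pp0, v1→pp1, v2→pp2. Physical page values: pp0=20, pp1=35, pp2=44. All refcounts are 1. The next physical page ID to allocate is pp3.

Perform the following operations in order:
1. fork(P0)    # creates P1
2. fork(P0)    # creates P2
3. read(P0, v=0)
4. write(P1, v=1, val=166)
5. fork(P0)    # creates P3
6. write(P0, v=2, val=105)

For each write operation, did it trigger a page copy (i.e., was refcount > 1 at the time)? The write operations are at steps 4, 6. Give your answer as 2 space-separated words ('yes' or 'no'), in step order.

Op 1: fork(P0) -> P1. 3 ppages; refcounts: pp0:2 pp1:2 pp2:2
Op 2: fork(P0) -> P2. 3 ppages; refcounts: pp0:3 pp1:3 pp2:3
Op 3: read(P0, v0) -> 20. No state change.
Op 4: write(P1, v1, 166). refcount(pp1)=3>1 -> COPY to pp3. 4 ppages; refcounts: pp0:3 pp1:2 pp2:3 pp3:1
Op 5: fork(P0) -> P3. 4 ppages; refcounts: pp0:4 pp1:3 pp2:4 pp3:1
Op 6: write(P0, v2, 105). refcount(pp2)=4>1 -> COPY to pp4. 5 ppages; refcounts: pp0:4 pp1:3 pp2:3 pp3:1 pp4:1

yes yes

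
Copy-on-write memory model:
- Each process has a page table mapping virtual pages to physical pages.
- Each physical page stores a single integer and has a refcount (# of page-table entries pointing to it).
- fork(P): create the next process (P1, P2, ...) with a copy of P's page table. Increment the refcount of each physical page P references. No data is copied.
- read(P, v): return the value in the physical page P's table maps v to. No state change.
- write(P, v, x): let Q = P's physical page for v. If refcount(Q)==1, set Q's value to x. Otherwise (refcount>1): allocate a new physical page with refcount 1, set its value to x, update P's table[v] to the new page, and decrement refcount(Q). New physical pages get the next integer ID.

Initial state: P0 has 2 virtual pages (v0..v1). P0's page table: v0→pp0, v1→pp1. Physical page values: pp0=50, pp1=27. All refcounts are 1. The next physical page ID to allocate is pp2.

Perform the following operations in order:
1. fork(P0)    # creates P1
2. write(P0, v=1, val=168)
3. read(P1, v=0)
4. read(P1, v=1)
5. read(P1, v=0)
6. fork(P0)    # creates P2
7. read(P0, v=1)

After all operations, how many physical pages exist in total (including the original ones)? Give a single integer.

Answer: 3

Derivation:
Op 1: fork(P0) -> P1. 2 ppages; refcounts: pp0:2 pp1:2
Op 2: write(P0, v1, 168). refcount(pp1)=2>1 -> COPY to pp2. 3 ppages; refcounts: pp0:2 pp1:1 pp2:1
Op 3: read(P1, v0) -> 50. No state change.
Op 4: read(P1, v1) -> 27. No state change.
Op 5: read(P1, v0) -> 50. No state change.
Op 6: fork(P0) -> P2. 3 ppages; refcounts: pp0:3 pp1:1 pp2:2
Op 7: read(P0, v1) -> 168. No state change.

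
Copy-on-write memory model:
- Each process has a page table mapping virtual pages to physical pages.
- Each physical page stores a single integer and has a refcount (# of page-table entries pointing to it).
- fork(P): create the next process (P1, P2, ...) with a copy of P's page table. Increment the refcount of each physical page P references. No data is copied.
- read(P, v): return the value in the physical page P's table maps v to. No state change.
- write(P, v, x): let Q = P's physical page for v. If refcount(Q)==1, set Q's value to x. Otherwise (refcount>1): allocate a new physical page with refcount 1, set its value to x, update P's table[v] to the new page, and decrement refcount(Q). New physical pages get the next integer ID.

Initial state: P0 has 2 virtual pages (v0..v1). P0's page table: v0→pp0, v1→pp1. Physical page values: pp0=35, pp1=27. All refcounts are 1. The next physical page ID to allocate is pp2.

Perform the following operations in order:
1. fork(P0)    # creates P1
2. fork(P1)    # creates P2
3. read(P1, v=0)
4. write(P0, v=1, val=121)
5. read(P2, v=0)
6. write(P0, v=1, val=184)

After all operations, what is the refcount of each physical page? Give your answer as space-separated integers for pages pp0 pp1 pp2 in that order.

Answer: 3 2 1

Derivation:
Op 1: fork(P0) -> P1. 2 ppages; refcounts: pp0:2 pp1:2
Op 2: fork(P1) -> P2. 2 ppages; refcounts: pp0:3 pp1:3
Op 3: read(P1, v0) -> 35. No state change.
Op 4: write(P0, v1, 121). refcount(pp1)=3>1 -> COPY to pp2. 3 ppages; refcounts: pp0:3 pp1:2 pp2:1
Op 5: read(P2, v0) -> 35. No state change.
Op 6: write(P0, v1, 184). refcount(pp2)=1 -> write in place. 3 ppages; refcounts: pp0:3 pp1:2 pp2:1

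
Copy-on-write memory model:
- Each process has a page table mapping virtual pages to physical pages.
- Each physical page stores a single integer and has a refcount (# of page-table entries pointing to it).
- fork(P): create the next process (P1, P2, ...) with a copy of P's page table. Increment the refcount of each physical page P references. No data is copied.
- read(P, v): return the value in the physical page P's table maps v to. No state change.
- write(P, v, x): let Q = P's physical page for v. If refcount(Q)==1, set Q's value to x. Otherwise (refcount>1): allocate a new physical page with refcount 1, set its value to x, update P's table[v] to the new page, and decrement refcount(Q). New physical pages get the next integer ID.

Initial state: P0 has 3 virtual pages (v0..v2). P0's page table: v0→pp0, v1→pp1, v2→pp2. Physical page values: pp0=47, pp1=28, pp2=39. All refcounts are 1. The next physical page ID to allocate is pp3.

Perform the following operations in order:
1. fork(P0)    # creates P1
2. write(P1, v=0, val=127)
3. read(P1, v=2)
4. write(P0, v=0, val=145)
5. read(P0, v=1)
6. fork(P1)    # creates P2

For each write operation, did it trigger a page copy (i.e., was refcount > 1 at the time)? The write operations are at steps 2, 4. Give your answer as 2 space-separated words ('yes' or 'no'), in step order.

Op 1: fork(P0) -> P1. 3 ppages; refcounts: pp0:2 pp1:2 pp2:2
Op 2: write(P1, v0, 127). refcount(pp0)=2>1 -> COPY to pp3. 4 ppages; refcounts: pp0:1 pp1:2 pp2:2 pp3:1
Op 3: read(P1, v2) -> 39. No state change.
Op 4: write(P0, v0, 145). refcount(pp0)=1 -> write in place. 4 ppages; refcounts: pp0:1 pp1:2 pp2:2 pp3:1
Op 5: read(P0, v1) -> 28. No state change.
Op 6: fork(P1) -> P2. 4 ppages; refcounts: pp0:1 pp1:3 pp2:3 pp3:2

yes no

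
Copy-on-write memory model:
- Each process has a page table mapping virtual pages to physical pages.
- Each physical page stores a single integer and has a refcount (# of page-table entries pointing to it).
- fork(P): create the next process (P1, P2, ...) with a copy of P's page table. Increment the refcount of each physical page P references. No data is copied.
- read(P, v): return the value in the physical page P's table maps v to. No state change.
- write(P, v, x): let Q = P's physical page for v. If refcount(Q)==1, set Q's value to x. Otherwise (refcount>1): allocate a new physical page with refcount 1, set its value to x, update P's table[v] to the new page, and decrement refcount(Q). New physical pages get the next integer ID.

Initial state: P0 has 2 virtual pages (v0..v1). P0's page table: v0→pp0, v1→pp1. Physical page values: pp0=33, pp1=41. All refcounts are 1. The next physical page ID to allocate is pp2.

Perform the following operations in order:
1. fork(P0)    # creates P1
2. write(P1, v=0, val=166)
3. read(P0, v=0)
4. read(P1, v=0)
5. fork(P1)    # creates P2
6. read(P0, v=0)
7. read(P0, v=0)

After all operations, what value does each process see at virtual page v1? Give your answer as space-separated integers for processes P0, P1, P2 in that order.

Op 1: fork(P0) -> P1. 2 ppages; refcounts: pp0:2 pp1:2
Op 2: write(P1, v0, 166). refcount(pp0)=2>1 -> COPY to pp2. 3 ppages; refcounts: pp0:1 pp1:2 pp2:1
Op 3: read(P0, v0) -> 33. No state change.
Op 4: read(P1, v0) -> 166. No state change.
Op 5: fork(P1) -> P2. 3 ppages; refcounts: pp0:1 pp1:3 pp2:2
Op 6: read(P0, v0) -> 33. No state change.
Op 7: read(P0, v0) -> 33. No state change.
P0: v1 -> pp1 = 41
P1: v1 -> pp1 = 41
P2: v1 -> pp1 = 41

Answer: 41 41 41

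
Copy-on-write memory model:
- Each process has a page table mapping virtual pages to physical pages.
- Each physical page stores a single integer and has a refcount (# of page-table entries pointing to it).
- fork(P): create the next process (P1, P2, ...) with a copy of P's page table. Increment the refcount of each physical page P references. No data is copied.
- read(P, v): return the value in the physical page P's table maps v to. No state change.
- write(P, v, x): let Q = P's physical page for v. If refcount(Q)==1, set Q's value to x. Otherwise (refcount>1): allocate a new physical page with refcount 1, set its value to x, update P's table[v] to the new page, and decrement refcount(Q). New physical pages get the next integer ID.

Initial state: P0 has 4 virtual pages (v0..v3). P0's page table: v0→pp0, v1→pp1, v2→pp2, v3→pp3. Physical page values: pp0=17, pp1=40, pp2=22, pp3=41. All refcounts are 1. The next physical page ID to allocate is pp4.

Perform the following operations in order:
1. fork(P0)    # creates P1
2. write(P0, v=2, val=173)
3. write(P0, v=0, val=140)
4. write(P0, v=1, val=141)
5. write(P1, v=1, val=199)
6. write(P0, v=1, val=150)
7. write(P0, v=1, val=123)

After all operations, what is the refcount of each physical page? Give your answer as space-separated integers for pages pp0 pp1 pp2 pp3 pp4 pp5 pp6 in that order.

Answer: 1 1 1 2 1 1 1

Derivation:
Op 1: fork(P0) -> P1. 4 ppages; refcounts: pp0:2 pp1:2 pp2:2 pp3:2
Op 2: write(P0, v2, 173). refcount(pp2)=2>1 -> COPY to pp4. 5 ppages; refcounts: pp0:2 pp1:2 pp2:1 pp3:2 pp4:1
Op 3: write(P0, v0, 140). refcount(pp0)=2>1 -> COPY to pp5. 6 ppages; refcounts: pp0:1 pp1:2 pp2:1 pp3:2 pp4:1 pp5:1
Op 4: write(P0, v1, 141). refcount(pp1)=2>1 -> COPY to pp6. 7 ppages; refcounts: pp0:1 pp1:1 pp2:1 pp3:2 pp4:1 pp5:1 pp6:1
Op 5: write(P1, v1, 199). refcount(pp1)=1 -> write in place. 7 ppages; refcounts: pp0:1 pp1:1 pp2:1 pp3:2 pp4:1 pp5:1 pp6:1
Op 6: write(P0, v1, 150). refcount(pp6)=1 -> write in place. 7 ppages; refcounts: pp0:1 pp1:1 pp2:1 pp3:2 pp4:1 pp5:1 pp6:1
Op 7: write(P0, v1, 123). refcount(pp6)=1 -> write in place. 7 ppages; refcounts: pp0:1 pp1:1 pp2:1 pp3:2 pp4:1 pp5:1 pp6:1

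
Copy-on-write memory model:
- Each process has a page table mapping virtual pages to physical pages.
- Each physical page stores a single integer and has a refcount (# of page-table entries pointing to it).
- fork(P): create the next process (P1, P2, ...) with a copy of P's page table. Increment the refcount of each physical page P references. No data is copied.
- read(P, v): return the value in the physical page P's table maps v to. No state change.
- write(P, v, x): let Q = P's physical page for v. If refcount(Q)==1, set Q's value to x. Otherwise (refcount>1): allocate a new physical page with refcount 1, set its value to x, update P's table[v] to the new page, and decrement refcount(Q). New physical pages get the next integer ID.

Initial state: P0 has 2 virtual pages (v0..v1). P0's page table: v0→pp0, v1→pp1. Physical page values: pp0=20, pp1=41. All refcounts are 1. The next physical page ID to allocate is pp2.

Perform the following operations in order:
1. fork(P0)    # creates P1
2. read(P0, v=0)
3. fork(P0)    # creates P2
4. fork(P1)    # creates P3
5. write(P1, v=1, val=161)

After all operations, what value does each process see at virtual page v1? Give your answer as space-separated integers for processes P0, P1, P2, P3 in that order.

Op 1: fork(P0) -> P1. 2 ppages; refcounts: pp0:2 pp1:2
Op 2: read(P0, v0) -> 20. No state change.
Op 3: fork(P0) -> P2. 2 ppages; refcounts: pp0:3 pp1:3
Op 4: fork(P1) -> P3. 2 ppages; refcounts: pp0:4 pp1:4
Op 5: write(P1, v1, 161). refcount(pp1)=4>1 -> COPY to pp2. 3 ppages; refcounts: pp0:4 pp1:3 pp2:1
P0: v1 -> pp1 = 41
P1: v1 -> pp2 = 161
P2: v1 -> pp1 = 41
P3: v1 -> pp1 = 41

Answer: 41 161 41 41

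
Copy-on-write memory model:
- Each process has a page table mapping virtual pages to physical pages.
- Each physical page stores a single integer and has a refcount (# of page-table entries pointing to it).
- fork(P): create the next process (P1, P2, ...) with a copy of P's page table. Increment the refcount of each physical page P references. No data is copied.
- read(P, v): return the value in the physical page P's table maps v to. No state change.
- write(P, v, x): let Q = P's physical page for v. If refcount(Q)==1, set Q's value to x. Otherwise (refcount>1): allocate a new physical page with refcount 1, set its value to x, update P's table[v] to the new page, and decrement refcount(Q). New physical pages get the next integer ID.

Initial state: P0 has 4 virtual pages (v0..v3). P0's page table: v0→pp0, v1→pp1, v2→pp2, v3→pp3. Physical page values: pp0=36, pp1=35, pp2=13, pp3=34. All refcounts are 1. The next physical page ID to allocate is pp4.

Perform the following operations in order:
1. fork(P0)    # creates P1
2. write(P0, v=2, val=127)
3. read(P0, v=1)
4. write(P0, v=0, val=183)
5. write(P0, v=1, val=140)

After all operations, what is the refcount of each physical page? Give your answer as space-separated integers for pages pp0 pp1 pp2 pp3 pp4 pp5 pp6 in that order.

Answer: 1 1 1 2 1 1 1

Derivation:
Op 1: fork(P0) -> P1. 4 ppages; refcounts: pp0:2 pp1:2 pp2:2 pp3:2
Op 2: write(P0, v2, 127). refcount(pp2)=2>1 -> COPY to pp4. 5 ppages; refcounts: pp0:2 pp1:2 pp2:1 pp3:2 pp4:1
Op 3: read(P0, v1) -> 35. No state change.
Op 4: write(P0, v0, 183). refcount(pp0)=2>1 -> COPY to pp5. 6 ppages; refcounts: pp0:1 pp1:2 pp2:1 pp3:2 pp4:1 pp5:1
Op 5: write(P0, v1, 140). refcount(pp1)=2>1 -> COPY to pp6. 7 ppages; refcounts: pp0:1 pp1:1 pp2:1 pp3:2 pp4:1 pp5:1 pp6:1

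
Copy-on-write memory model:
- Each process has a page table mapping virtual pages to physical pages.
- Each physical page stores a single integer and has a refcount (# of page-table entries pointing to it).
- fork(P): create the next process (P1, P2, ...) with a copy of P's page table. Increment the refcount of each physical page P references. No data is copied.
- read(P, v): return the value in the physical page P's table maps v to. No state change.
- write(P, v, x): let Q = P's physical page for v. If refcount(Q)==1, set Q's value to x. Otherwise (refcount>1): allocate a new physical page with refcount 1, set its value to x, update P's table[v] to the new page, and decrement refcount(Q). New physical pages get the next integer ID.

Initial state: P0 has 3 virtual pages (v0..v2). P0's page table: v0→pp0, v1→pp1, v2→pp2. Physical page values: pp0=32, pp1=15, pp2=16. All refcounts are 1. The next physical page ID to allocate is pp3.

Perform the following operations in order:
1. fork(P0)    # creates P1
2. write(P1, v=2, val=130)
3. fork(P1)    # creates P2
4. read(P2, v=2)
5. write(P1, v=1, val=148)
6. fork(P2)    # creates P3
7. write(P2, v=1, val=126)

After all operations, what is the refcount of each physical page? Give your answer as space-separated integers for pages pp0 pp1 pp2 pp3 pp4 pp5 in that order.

Answer: 4 2 1 3 1 1

Derivation:
Op 1: fork(P0) -> P1. 3 ppages; refcounts: pp0:2 pp1:2 pp2:2
Op 2: write(P1, v2, 130). refcount(pp2)=2>1 -> COPY to pp3. 4 ppages; refcounts: pp0:2 pp1:2 pp2:1 pp3:1
Op 3: fork(P1) -> P2. 4 ppages; refcounts: pp0:3 pp1:3 pp2:1 pp3:2
Op 4: read(P2, v2) -> 130. No state change.
Op 5: write(P1, v1, 148). refcount(pp1)=3>1 -> COPY to pp4. 5 ppages; refcounts: pp0:3 pp1:2 pp2:1 pp3:2 pp4:1
Op 6: fork(P2) -> P3. 5 ppages; refcounts: pp0:4 pp1:3 pp2:1 pp3:3 pp4:1
Op 7: write(P2, v1, 126). refcount(pp1)=3>1 -> COPY to pp5. 6 ppages; refcounts: pp0:4 pp1:2 pp2:1 pp3:3 pp4:1 pp5:1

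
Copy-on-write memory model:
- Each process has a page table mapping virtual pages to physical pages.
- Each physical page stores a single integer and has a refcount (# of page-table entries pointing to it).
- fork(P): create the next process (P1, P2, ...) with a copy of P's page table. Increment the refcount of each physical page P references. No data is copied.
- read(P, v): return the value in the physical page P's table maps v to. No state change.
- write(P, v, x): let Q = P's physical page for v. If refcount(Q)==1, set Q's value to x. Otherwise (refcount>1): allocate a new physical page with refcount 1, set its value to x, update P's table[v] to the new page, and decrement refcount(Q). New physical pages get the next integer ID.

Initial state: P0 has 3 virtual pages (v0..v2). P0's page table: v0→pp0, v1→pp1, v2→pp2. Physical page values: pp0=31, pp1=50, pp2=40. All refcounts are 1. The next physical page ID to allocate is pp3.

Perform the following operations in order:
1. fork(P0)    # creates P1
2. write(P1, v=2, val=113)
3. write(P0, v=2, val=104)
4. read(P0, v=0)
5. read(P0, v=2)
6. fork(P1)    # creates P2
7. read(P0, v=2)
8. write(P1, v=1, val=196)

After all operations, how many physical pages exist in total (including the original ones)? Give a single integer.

Op 1: fork(P0) -> P1. 3 ppages; refcounts: pp0:2 pp1:2 pp2:2
Op 2: write(P1, v2, 113). refcount(pp2)=2>1 -> COPY to pp3. 4 ppages; refcounts: pp0:2 pp1:2 pp2:1 pp3:1
Op 3: write(P0, v2, 104). refcount(pp2)=1 -> write in place. 4 ppages; refcounts: pp0:2 pp1:2 pp2:1 pp3:1
Op 4: read(P0, v0) -> 31. No state change.
Op 5: read(P0, v2) -> 104. No state change.
Op 6: fork(P1) -> P2. 4 ppages; refcounts: pp0:3 pp1:3 pp2:1 pp3:2
Op 7: read(P0, v2) -> 104. No state change.
Op 8: write(P1, v1, 196). refcount(pp1)=3>1 -> COPY to pp4. 5 ppages; refcounts: pp0:3 pp1:2 pp2:1 pp3:2 pp4:1

Answer: 5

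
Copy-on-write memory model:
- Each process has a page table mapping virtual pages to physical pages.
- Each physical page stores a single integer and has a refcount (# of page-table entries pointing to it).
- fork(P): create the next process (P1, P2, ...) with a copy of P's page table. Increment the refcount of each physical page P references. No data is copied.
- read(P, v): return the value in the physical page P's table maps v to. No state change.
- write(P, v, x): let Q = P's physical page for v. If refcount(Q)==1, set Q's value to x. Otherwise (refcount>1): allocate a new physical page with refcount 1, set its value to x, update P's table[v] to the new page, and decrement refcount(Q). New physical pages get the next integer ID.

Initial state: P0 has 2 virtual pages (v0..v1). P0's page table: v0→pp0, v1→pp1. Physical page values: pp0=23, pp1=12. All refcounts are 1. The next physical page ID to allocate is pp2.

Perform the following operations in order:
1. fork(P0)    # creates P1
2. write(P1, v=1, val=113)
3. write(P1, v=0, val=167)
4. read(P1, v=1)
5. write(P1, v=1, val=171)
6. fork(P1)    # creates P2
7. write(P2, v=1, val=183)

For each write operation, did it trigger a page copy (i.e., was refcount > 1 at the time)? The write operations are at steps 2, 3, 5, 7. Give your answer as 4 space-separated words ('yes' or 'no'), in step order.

Op 1: fork(P0) -> P1. 2 ppages; refcounts: pp0:2 pp1:2
Op 2: write(P1, v1, 113). refcount(pp1)=2>1 -> COPY to pp2. 3 ppages; refcounts: pp0:2 pp1:1 pp2:1
Op 3: write(P1, v0, 167). refcount(pp0)=2>1 -> COPY to pp3. 4 ppages; refcounts: pp0:1 pp1:1 pp2:1 pp3:1
Op 4: read(P1, v1) -> 113. No state change.
Op 5: write(P1, v1, 171). refcount(pp2)=1 -> write in place. 4 ppages; refcounts: pp0:1 pp1:1 pp2:1 pp3:1
Op 6: fork(P1) -> P2. 4 ppages; refcounts: pp0:1 pp1:1 pp2:2 pp3:2
Op 7: write(P2, v1, 183). refcount(pp2)=2>1 -> COPY to pp4. 5 ppages; refcounts: pp0:1 pp1:1 pp2:1 pp3:2 pp4:1

yes yes no yes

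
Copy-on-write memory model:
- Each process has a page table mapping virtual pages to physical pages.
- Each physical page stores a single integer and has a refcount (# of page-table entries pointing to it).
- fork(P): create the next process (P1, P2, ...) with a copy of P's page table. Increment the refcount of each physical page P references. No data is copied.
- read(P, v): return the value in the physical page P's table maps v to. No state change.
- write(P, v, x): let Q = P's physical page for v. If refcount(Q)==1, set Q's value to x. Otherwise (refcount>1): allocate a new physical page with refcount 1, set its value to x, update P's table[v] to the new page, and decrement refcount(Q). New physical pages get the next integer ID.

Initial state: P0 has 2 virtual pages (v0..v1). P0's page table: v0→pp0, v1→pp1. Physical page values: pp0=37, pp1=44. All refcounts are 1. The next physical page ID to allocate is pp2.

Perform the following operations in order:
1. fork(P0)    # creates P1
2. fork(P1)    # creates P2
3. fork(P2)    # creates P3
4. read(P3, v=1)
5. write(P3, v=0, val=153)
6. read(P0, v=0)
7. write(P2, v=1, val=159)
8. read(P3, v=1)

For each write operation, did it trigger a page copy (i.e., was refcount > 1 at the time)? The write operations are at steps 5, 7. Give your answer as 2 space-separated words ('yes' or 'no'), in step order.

Op 1: fork(P0) -> P1. 2 ppages; refcounts: pp0:2 pp1:2
Op 2: fork(P1) -> P2. 2 ppages; refcounts: pp0:3 pp1:3
Op 3: fork(P2) -> P3. 2 ppages; refcounts: pp0:4 pp1:4
Op 4: read(P3, v1) -> 44. No state change.
Op 5: write(P3, v0, 153). refcount(pp0)=4>1 -> COPY to pp2. 3 ppages; refcounts: pp0:3 pp1:4 pp2:1
Op 6: read(P0, v0) -> 37. No state change.
Op 7: write(P2, v1, 159). refcount(pp1)=4>1 -> COPY to pp3. 4 ppages; refcounts: pp0:3 pp1:3 pp2:1 pp3:1
Op 8: read(P3, v1) -> 44. No state change.

yes yes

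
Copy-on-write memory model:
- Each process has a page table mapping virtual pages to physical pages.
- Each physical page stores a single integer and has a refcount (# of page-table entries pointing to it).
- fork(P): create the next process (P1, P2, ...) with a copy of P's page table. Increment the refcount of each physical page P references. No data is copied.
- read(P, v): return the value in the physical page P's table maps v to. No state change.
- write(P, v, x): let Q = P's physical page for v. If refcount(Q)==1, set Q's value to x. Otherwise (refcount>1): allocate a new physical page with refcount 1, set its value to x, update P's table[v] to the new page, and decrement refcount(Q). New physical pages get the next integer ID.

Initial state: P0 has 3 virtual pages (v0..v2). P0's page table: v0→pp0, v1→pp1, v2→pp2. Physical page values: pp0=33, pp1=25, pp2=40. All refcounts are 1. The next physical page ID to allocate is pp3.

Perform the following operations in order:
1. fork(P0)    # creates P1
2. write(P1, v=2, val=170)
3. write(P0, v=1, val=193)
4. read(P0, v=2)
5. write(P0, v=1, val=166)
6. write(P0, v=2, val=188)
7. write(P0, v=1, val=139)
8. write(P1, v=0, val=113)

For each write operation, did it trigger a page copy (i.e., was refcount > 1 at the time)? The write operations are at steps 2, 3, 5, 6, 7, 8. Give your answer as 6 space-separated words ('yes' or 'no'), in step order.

Op 1: fork(P0) -> P1. 3 ppages; refcounts: pp0:2 pp1:2 pp2:2
Op 2: write(P1, v2, 170). refcount(pp2)=2>1 -> COPY to pp3. 4 ppages; refcounts: pp0:2 pp1:2 pp2:1 pp3:1
Op 3: write(P0, v1, 193). refcount(pp1)=2>1 -> COPY to pp4. 5 ppages; refcounts: pp0:2 pp1:1 pp2:1 pp3:1 pp4:1
Op 4: read(P0, v2) -> 40. No state change.
Op 5: write(P0, v1, 166). refcount(pp4)=1 -> write in place. 5 ppages; refcounts: pp0:2 pp1:1 pp2:1 pp3:1 pp4:1
Op 6: write(P0, v2, 188). refcount(pp2)=1 -> write in place. 5 ppages; refcounts: pp0:2 pp1:1 pp2:1 pp3:1 pp4:1
Op 7: write(P0, v1, 139). refcount(pp4)=1 -> write in place. 5 ppages; refcounts: pp0:2 pp1:1 pp2:1 pp3:1 pp4:1
Op 8: write(P1, v0, 113). refcount(pp0)=2>1 -> COPY to pp5. 6 ppages; refcounts: pp0:1 pp1:1 pp2:1 pp3:1 pp4:1 pp5:1

yes yes no no no yes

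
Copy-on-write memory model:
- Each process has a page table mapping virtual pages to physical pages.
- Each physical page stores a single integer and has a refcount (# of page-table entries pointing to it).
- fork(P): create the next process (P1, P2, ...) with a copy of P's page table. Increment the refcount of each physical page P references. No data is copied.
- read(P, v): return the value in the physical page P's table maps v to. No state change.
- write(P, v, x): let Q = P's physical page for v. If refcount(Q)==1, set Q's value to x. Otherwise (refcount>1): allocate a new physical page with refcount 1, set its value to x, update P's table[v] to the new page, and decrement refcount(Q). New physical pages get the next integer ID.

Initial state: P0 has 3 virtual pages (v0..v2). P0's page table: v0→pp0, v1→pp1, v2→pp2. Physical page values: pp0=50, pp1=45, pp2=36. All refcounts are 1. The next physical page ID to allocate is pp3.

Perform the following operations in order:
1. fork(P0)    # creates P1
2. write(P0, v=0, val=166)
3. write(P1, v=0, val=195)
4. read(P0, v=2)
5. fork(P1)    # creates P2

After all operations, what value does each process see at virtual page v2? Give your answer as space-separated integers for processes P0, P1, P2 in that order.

Op 1: fork(P0) -> P1. 3 ppages; refcounts: pp0:2 pp1:2 pp2:2
Op 2: write(P0, v0, 166). refcount(pp0)=2>1 -> COPY to pp3. 4 ppages; refcounts: pp0:1 pp1:2 pp2:2 pp3:1
Op 3: write(P1, v0, 195). refcount(pp0)=1 -> write in place. 4 ppages; refcounts: pp0:1 pp1:2 pp2:2 pp3:1
Op 4: read(P0, v2) -> 36. No state change.
Op 5: fork(P1) -> P2. 4 ppages; refcounts: pp0:2 pp1:3 pp2:3 pp3:1
P0: v2 -> pp2 = 36
P1: v2 -> pp2 = 36
P2: v2 -> pp2 = 36

Answer: 36 36 36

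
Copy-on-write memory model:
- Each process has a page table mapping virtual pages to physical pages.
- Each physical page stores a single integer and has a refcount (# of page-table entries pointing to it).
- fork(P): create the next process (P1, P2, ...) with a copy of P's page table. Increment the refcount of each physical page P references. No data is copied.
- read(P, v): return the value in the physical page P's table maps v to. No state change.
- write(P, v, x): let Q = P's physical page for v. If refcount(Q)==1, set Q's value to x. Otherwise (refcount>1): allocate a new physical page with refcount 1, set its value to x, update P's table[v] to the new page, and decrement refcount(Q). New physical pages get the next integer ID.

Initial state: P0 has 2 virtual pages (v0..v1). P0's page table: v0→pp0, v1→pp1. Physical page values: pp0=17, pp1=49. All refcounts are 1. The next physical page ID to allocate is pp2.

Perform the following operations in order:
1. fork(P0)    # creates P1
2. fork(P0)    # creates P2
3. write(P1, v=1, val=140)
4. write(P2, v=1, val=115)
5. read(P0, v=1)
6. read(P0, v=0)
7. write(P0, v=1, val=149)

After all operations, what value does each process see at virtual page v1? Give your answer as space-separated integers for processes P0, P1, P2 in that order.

Answer: 149 140 115

Derivation:
Op 1: fork(P0) -> P1. 2 ppages; refcounts: pp0:2 pp1:2
Op 2: fork(P0) -> P2. 2 ppages; refcounts: pp0:3 pp1:3
Op 3: write(P1, v1, 140). refcount(pp1)=3>1 -> COPY to pp2. 3 ppages; refcounts: pp0:3 pp1:2 pp2:1
Op 4: write(P2, v1, 115). refcount(pp1)=2>1 -> COPY to pp3. 4 ppages; refcounts: pp0:3 pp1:1 pp2:1 pp3:1
Op 5: read(P0, v1) -> 49. No state change.
Op 6: read(P0, v0) -> 17. No state change.
Op 7: write(P0, v1, 149). refcount(pp1)=1 -> write in place. 4 ppages; refcounts: pp0:3 pp1:1 pp2:1 pp3:1
P0: v1 -> pp1 = 149
P1: v1 -> pp2 = 140
P2: v1 -> pp3 = 115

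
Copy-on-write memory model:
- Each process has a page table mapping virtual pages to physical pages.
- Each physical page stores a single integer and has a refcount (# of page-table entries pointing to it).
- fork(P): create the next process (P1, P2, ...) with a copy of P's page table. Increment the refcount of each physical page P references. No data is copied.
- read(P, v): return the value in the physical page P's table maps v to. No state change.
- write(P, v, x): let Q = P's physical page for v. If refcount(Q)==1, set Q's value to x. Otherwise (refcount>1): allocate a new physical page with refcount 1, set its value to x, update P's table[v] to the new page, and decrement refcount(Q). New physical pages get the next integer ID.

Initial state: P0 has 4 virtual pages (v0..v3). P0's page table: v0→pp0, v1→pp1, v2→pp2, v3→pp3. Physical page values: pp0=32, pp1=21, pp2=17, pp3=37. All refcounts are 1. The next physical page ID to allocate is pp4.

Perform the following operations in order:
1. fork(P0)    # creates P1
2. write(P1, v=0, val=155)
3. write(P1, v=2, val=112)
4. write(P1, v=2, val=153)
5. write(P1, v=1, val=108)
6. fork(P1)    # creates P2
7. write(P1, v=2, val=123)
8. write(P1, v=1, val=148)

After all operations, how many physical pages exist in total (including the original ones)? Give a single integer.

Op 1: fork(P0) -> P1. 4 ppages; refcounts: pp0:2 pp1:2 pp2:2 pp3:2
Op 2: write(P1, v0, 155). refcount(pp0)=2>1 -> COPY to pp4. 5 ppages; refcounts: pp0:1 pp1:2 pp2:2 pp3:2 pp4:1
Op 3: write(P1, v2, 112). refcount(pp2)=2>1 -> COPY to pp5. 6 ppages; refcounts: pp0:1 pp1:2 pp2:1 pp3:2 pp4:1 pp5:1
Op 4: write(P1, v2, 153). refcount(pp5)=1 -> write in place. 6 ppages; refcounts: pp0:1 pp1:2 pp2:1 pp3:2 pp4:1 pp5:1
Op 5: write(P1, v1, 108). refcount(pp1)=2>1 -> COPY to pp6. 7 ppages; refcounts: pp0:1 pp1:1 pp2:1 pp3:2 pp4:1 pp5:1 pp6:1
Op 6: fork(P1) -> P2. 7 ppages; refcounts: pp0:1 pp1:1 pp2:1 pp3:3 pp4:2 pp5:2 pp6:2
Op 7: write(P1, v2, 123). refcount(pp5)=2>1 -> COPY to pp7. 8 ppages; refcounts: pp0:1 pp1:1 pp2:1 pp3:3 pp4:2 pp5:1 pp6:2 pp7:1
Op 8: write(P1, v1, 148). refcount(pp6)=2>1 -> COPY to pp8. 9 ppages; refcounts: pp0:1 pp1:1 pp2:1 pp3:3 pp4:2 pp5:1 pp6:1 pp7:1 pp8:1

Answer: 9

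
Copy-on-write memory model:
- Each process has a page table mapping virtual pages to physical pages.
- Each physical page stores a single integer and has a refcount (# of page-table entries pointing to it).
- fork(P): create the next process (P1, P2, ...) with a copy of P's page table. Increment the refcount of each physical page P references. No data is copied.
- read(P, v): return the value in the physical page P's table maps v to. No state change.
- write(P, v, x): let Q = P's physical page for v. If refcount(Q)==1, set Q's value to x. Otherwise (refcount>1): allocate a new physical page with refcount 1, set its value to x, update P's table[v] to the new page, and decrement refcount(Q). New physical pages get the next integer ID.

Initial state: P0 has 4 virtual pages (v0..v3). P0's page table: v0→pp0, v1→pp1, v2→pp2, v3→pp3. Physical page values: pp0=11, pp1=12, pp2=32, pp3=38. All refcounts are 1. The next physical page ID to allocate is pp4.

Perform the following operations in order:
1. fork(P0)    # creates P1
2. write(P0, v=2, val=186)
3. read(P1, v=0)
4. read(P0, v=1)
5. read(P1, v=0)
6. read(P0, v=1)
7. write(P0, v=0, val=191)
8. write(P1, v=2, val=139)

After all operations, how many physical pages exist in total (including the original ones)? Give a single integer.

Answer: 6

Derivation:
Op 1: fork(P0) -> P1. 4 ppages; refcounts: pp0:2 pp1:2 pp2:2 pp3:2
Op 2: write(P0, v2, 186). refcount(pp2)=2>1 -> COPY to pp4. 5 ppages; refcounts: pp0:2 pp1:2 pp2:1 pp3:2 pp4:1
Op 3: read(P1, v0) -> 11. No state change.
Op 4: read(P0, v1) -> 12. No state change.
Op 5: read(P1, v0) -> 11. No state change.
Op 6: read(P0, v1) -> 12. No state change.
Op 7: write(P0, v0, 191). refcount(pp0)=2>1 -> COPY to pp5. 6 ppages; refcounts: pp0:1 pp1:2 pp2:1 pp3:2 pp4:1 pp5:1
Op 8: write(P1, v2, 139). refcount(pp2)=1 -> write in place. 6 ppages; refcounts: pp0:1 pp1:2 pp2:1 pp3:2 pp4:1 pp5:1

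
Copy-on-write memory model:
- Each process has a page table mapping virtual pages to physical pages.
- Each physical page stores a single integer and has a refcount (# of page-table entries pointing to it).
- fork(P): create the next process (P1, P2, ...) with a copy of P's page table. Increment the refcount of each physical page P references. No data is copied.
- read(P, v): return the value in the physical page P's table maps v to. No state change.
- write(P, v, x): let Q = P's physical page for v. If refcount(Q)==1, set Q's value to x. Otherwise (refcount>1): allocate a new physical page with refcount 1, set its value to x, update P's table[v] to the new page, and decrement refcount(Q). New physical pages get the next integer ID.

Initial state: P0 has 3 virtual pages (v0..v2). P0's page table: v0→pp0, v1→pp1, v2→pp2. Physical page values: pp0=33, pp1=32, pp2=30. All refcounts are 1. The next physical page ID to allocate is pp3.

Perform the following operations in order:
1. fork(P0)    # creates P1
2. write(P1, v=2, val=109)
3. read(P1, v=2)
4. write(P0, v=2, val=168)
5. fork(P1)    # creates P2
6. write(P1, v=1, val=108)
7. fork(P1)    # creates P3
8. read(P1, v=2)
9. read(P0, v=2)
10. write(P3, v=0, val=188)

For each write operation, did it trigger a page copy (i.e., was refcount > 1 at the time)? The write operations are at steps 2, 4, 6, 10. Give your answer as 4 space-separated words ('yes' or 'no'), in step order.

Op 1: fork(P0) -> P1. 3 ppages; refcounts: pp0:2 pp1:2 pp2:2
Op 2: write(P1, v2, 109). refcount(pp2)=2>1 -> COPY to pp3. 4 ppages; refcounts: pp0:2 pp1:2 pp2:1 pp3:1
Op 3: read(P1, v2) -> 109. No state change.
Op 4: write(P0, v2, 168). refcount(pp2)=1 -> write in place. 4 ppages; refcounts: pp0:2 pp1:2 pp2:1 pp3:1
Op 5: fork(P1) -> P2. 4 ppages; refcounts: pp0:3 pp1:3 pp2:1 pp3:2
Op 6: write(P1, v1, 108). refcount(pp1)=3>1 -> COPY to pp4. 5 ppages; refcounts: pp0:3 pp1:2 pp2:1 pp3:2 pp4:1
Op 7: fork(P1) -> P3. 5 ppages; refcounts: pp0:4 pp1:2 pp2:1 pp3:3 pp4:2
Op 8: read(P1, v2) -> 109. No state change.
Op 9: read(P0, v2) -> 168. No state change.
Op 10: write(P3, v0, 188). refcount(pp0)=4>1 -> COPY to pp5. 6 ppages; refcounts: pp0:3 pp1:2 pp2:1 pp3:3 pp4:2 pp5:1

yes no yes yes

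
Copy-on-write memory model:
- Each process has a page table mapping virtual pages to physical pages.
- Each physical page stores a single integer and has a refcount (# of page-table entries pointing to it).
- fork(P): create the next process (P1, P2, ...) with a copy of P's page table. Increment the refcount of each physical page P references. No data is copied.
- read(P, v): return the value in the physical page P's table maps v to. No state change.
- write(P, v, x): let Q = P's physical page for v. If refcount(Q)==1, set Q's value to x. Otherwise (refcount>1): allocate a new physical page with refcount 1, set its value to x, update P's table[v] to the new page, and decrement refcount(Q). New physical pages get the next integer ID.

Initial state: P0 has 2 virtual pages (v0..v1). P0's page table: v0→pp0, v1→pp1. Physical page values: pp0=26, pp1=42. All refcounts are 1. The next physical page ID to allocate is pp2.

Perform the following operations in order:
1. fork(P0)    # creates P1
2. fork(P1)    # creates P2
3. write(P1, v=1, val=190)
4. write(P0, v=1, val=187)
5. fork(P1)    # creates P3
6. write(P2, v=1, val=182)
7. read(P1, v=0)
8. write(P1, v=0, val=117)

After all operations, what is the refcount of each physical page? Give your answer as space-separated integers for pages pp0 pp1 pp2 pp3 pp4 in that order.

Answer: 3 1 2 1 1

Derivation:
Op 1: fork(P0) -> P1. 2 ppages; refcounts: pp0:2 pp1:2
Op 2: fork(P1) -> P2. 2 ppages; refcounts: pp0:3 pp1:3
Op 3: write(P1, v1, 190). refcount(pp1)=3>1 -> COPY to pp2. 3 ppages; refcounts: pp0:3 pp1:2 pp2:1
Op 4: write(P0, v1, 187). refcount(pp1)=2>1 -> COPY to pp3. 4 ppages; refcounts: pp0:3 pp1:1 pp2:1 pp3:1
Op 5: fork(P1) -> P3. 4 ppages; refcounts: pp0:4 pp1:1 pp2:2 pp3:1
Op 6: write(P2, v1, 182). refcount(pp1)=1 -> write in place. 4 ppages; refcounts: pp0:4 pp1:1 pp2:2 pp3:1
Op 7: read(P1, v0) -> 26. No state change.
Op 8: write(P1, v0, 117). refcount(pp0)=4>1 -> COPY to pp4. 5 ppages; refcounts: pp0:3 pp1:1 pp2:2 pp3:1 pp4:1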